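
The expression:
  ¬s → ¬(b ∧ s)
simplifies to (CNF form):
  True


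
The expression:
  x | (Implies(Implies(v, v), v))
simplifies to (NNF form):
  v | x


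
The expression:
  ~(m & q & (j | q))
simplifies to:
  ~m | ~q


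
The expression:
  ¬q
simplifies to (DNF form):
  ¬q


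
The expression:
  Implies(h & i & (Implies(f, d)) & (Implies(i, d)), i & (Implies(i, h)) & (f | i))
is always true.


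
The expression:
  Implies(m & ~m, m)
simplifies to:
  True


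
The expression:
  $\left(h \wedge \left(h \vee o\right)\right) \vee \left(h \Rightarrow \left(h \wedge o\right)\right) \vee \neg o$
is always true.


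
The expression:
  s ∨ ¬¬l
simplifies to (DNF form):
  l ∨ s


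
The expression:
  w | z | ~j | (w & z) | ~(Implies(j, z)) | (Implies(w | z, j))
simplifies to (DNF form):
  True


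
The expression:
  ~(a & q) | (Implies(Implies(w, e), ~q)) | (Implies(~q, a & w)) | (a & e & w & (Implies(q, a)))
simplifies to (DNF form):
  True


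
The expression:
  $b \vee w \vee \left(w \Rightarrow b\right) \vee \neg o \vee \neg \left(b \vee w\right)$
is always true.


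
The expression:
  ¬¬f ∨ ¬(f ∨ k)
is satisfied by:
  {f: True, k: False}
  {k: False, f: False}
  {k: True, f: True}


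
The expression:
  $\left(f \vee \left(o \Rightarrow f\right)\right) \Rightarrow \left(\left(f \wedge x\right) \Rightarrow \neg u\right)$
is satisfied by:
  {u: False, x: False, f: False}
  {f: True, u: False, x: False}
  {x: True, u: False, f: False}
  {f: True, x: True, u: False}
  {u: True, f: False, x: False}
  {f: True, u: True, x: False}
  {x: True, u: True, f: False}


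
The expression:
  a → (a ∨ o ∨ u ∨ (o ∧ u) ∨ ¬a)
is always true.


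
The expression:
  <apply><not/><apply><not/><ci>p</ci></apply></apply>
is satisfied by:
  {p: True}


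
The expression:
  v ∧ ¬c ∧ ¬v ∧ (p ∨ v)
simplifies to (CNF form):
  False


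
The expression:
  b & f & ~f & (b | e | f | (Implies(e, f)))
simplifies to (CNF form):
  False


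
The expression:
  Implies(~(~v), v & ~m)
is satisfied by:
  {m: False, v: False}
  {v: True, m: False}
  {m: True, v: False}


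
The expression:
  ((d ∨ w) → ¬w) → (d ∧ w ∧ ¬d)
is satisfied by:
  {w: True}


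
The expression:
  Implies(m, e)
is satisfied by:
  {e: True, m: False}
  {m: False, e: False}
  {m: True, e: True}


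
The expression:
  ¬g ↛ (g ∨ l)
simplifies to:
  ¬g ∧ ¬l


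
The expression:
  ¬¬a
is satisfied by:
  {a: True}


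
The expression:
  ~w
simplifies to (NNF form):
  ~w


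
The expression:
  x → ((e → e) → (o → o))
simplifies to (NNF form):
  True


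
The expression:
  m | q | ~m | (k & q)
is always true.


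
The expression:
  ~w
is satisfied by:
  {w: False}


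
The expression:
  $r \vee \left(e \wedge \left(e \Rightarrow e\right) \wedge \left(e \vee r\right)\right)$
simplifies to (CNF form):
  $e \vee r$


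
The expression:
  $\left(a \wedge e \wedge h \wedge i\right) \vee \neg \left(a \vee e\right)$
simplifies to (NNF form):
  $\left(a \vee \neg e\right) \wedge \left(e \vee \neg a\right) \wedge \left(h \vee \neg e\right) \wedge \left(i \vee \neg e\right)$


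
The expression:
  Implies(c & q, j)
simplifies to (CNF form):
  j | ~c | ~q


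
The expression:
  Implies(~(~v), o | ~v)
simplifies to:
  o | ~v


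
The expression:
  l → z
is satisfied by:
  {z: True, l: False}
  {l: False, z: False}
  {l: True, z: True}


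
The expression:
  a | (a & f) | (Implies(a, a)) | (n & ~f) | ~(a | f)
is always true.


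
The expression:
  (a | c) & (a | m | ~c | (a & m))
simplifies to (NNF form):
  a | (c & m)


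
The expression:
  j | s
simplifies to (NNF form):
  j | s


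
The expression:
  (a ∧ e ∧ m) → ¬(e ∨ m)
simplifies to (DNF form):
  ¬a ∨ ¬e ∨ ¬m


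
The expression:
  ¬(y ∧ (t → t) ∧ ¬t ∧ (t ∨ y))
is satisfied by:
  {t: True, y: False}
  {y: False, t: False}
  {y: True, t: True}


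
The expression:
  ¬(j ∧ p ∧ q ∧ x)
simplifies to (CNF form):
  ¬j ∨ ¬p ∨ ¬q ∨ ¬x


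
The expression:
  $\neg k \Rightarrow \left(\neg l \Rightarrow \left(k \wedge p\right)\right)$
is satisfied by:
  {k: True, l: True}
  {k: True, l: False}
  {l: True, k: False}


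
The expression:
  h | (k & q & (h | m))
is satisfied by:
  {m: True, h: True, k: True, q: True}
  {m: True, h: True, k: True, q: False}
  {m: True, h: True, q: True, k: False}
  {m: True, h: True, q: False, k: False}
  {h: True, k: True, q: True, m: False}
  {h: True, k: True, q: False, m: False}
  {h: True, k: False, q: True, m: False}
  {h: True, k: False, q: False, m: False}
  {m: True, k: True, q: True, h: False}


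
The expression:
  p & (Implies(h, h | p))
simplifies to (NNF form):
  p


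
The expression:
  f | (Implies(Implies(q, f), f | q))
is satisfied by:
  {q: True, f: True}
  {q: True, f: False}
  {f: True, q: False}


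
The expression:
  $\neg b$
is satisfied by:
  {b: False}


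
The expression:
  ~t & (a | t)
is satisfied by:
  {a: True, t: False}


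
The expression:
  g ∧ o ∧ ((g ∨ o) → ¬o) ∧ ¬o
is never true.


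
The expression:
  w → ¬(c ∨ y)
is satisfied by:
  {y: False, w: False, c: False}
  {c: True, y: False, w: False}
  {y: True, c: False, w: False}
  {c: True, y: True, w: False}
  {w: True, c: False, y: False}


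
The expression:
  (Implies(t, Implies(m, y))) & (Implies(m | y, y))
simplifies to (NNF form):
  y | ~m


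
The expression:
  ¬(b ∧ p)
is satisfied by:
  {p: False, b: False}
  {b: True, p: False}
  {p: True, b: False}


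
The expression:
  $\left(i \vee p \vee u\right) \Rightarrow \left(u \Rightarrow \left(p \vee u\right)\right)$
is always true.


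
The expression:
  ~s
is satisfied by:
  {s: False}


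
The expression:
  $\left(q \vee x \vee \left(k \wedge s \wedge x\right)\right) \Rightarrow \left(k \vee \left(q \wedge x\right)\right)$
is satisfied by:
  {k: True, q: False, x: False}
  {x: True, k: True, q: False}
  {k: True, q: True, x: False}
  {x: True, k: True, q: True}
  {x: False, q: False, k: False}
  {x: True, q: True, k: False}


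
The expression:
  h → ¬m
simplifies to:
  ¬h ∨ ¬m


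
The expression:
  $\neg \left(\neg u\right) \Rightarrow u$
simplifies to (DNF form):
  $\text{True}$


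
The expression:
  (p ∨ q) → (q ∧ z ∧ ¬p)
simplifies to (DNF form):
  (z ∧ ¬p) ∨ (¬p ∧ ¬q)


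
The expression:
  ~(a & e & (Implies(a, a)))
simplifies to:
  ~a | ~e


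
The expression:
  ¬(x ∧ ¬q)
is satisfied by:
  {q: True, x: False}
  {x: False, q: False}
  {x: True, q: True}


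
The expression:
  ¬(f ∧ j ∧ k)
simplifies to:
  ¬f ∨ ¬j ∨ ¬k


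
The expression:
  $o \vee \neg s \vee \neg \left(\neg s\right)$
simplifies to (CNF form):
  $\text{True}$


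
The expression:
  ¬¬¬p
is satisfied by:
  {p: False}


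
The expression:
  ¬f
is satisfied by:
  {f: False}


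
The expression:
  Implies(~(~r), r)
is always true.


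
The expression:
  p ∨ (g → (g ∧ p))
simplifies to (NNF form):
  p ∨ ¬g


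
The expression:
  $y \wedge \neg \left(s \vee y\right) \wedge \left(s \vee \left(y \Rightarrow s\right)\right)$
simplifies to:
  $\text{False}$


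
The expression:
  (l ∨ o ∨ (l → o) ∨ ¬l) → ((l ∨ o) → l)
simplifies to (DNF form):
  l ∨ ¬o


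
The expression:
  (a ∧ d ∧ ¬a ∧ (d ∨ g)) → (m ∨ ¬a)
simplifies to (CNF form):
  True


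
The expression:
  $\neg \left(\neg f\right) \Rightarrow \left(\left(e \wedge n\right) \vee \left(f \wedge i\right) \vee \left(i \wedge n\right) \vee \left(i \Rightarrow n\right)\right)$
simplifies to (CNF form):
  $\text{True}$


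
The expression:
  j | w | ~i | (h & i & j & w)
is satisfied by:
  {w: True, j: True, i: False}
  {w: True, j: False, i: False}
  {j: True, w: False, i: False}
  {w: False, j: False, i: False}
  {i: True, w: True, j: True}
  {i: True, w: True, j: False}
  {i: True, j: True, w: False}


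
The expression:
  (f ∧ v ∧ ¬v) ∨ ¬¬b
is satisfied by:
  {b: True}


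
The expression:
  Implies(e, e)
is always true.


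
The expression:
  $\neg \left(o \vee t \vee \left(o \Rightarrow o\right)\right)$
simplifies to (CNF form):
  $\text{False}$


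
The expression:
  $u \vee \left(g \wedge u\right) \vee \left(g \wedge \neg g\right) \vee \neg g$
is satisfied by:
  {u: True, g: False}
  {g: False, u: False}
  {g: True, u: True}


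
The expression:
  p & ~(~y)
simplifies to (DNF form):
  p & y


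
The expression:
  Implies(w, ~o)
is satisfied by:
  {w: False, o: False}
  {o: True, w: False}
  {w: True, o: False}


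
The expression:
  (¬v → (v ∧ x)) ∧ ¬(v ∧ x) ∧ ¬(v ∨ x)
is never true.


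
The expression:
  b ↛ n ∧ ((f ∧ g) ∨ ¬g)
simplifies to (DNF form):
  (b ∧ f ∧ ¬n) ∨ (b ∧ ¬g ∧ ¬n)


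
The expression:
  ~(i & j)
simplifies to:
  ~i | ~j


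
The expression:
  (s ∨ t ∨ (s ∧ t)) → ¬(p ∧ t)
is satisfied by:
  {p: False, t: False}
  {t: True, p: False}
  {p: True, t: False}


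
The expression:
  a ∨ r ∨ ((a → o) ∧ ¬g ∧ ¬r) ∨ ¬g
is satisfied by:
  {r: True, a: True, g: False}
  {r: True, g: False, a: False}
  {a: True, g: False, r: False}
  {a: False, g: False, r: False}
  {r: True, a: True, g: True}
  {r: True, g: True, a: False}
  {a: True, g: True, r: False}


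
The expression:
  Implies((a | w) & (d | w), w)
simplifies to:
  w | ~a | ~d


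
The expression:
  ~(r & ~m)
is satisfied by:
  {m: True, r: False}
  {r: False, m: False}
  {r: True, m: True}


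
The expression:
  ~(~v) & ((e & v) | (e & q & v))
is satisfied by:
  {e: True, v: True}


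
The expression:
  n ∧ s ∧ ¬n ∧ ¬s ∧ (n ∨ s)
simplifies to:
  False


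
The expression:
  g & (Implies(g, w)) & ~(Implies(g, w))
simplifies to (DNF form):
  False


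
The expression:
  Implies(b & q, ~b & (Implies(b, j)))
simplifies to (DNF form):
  ~b | ~q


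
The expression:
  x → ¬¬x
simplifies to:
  True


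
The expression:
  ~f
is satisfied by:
  {f: False}


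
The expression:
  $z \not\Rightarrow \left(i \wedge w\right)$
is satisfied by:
  {z: True, w: False, i: False}
  {z: True, i: True, w: False}
  {z: True, w: True, i: False}


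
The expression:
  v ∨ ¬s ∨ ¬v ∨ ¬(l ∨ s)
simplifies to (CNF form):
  True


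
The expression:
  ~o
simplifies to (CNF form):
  ~o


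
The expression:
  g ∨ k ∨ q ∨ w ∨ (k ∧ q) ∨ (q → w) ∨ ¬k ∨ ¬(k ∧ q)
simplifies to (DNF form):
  True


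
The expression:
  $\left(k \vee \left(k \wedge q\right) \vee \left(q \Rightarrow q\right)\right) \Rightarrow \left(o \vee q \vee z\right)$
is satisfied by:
  {q: True, z: True, o: True}
  {q: True, z: True, o: False}
  {q: True, o: True, z: False}
  {q: True, o: False, z: False}
  {z: True, o: True, q: False}
  {z: True, o: False, q: False}
  {o: True, z: False, q: False}


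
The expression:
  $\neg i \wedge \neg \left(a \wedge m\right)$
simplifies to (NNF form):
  $\neg i \wedge \left(\neg a \vee \neg m\right)$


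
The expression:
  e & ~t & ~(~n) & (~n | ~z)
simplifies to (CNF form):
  e & n & ~t & ~z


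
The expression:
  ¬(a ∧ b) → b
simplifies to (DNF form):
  b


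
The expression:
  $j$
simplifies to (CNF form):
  $j$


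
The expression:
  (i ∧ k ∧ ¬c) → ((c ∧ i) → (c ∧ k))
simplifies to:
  True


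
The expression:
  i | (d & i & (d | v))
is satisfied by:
  {i: True}


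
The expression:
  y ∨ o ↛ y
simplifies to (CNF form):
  o ∨ y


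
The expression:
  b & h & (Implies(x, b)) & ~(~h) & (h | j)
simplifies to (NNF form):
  b & h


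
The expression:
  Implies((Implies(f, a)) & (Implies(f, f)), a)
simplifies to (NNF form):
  a | f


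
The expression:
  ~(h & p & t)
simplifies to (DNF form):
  ~h | ~p | ~t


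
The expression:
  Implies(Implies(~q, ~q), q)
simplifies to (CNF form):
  q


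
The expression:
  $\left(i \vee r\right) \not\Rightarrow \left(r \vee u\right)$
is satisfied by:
  {i: True, u: False, r: False}


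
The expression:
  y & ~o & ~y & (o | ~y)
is never true.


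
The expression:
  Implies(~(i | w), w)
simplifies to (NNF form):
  i | w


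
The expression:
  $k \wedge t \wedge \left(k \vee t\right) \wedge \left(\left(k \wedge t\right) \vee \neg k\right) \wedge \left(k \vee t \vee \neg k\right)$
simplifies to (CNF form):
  $k \wedge t$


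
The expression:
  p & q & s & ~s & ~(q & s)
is never true.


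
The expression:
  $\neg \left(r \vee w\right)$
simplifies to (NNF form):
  $\neg r \wedge \neg w$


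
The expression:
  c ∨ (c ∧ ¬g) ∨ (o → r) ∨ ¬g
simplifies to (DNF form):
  c ∨ r ∨ ¬g ∨ ¬o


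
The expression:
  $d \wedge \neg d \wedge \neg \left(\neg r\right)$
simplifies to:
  $\text{False}$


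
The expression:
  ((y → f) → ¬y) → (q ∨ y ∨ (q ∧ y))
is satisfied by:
  {y: True, q: True}
  {y: True, q: False}
  {q: True, y: False}


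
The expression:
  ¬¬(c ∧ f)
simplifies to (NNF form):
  c ∧ f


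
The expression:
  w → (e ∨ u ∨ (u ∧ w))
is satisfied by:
  {e: True, u: True, w: False}
  {e: True, w: False, u: False}
  {u: True, w: False, e: False}
  {u: False, w: False, e: False}
  {e: True, u: True, w: True}
  {e: True, w: True, u: False}
  {u: True, w: True, e: False}


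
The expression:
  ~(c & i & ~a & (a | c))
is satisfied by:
  {a: True, c: False, i: False}
  {c: False, i: False, a: False}
  {a: True, i: True, c: False}
  {i: True, c: False, a: False}
  {a: True, c: True, i: False}
  {c: True, a: False, i: False}
  {a: True, i: True, c: True}


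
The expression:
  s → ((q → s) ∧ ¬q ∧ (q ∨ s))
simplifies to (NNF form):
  ¬q ∨ ¬s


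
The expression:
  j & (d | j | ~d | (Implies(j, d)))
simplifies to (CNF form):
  j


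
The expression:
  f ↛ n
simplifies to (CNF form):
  f ∧ ¬n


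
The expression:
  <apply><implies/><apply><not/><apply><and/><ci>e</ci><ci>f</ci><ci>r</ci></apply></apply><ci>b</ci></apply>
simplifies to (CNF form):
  <apply><and/><apply><or/><ci>b</ci><ci>e</ci></apply><apply><or/><ci>b</ci><ci>f</ci></apply><apply><or/><ci>b</ci><ci>r</ci></apply></apply>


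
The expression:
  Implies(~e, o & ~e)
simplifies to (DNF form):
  e | o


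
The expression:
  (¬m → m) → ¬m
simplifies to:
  ¬m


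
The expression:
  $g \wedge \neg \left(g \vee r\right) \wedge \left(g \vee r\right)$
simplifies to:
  $\text{False}$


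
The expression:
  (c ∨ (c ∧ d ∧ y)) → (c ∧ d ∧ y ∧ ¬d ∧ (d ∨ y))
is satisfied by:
  {c: False}


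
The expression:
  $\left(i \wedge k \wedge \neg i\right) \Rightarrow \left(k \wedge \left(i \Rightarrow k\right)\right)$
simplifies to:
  $\text{True}$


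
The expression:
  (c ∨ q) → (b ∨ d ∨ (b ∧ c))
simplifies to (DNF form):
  b ∨ d ∨ (¬c ∧ ¬q)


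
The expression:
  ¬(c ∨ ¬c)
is never true.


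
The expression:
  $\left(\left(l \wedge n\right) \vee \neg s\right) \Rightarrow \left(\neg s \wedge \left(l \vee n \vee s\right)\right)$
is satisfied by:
  {l: True, n: False, s: False}
  {s: True, n: False, l: False}
  {s: True, n: False, l: True}
  {n: True, s: False, l: False}
  {l: True, n: True, s: False}
  {s: True, n: True, l: False}


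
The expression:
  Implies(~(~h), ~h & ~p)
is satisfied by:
  {h: False}


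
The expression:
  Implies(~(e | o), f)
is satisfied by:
  {o: True, e: True, f: True}
  {o: True, e: True, f: False}
  {o: True, f: True, e: False}
  {o: True, f: False, e: False}
  {e: True, f: True, o: False}
  {e: True, f: False, o: False}
  {f: True, e: False, o: False}


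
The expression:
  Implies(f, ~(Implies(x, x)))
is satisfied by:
  {f: False}


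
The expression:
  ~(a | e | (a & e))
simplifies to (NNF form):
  ~a & ~e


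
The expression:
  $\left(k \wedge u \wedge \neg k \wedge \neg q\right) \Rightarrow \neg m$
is always true.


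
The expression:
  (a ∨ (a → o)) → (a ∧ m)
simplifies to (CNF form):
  a ∧ m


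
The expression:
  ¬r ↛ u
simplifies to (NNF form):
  u ∨ ¬r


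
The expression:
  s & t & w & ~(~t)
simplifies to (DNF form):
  s & t & w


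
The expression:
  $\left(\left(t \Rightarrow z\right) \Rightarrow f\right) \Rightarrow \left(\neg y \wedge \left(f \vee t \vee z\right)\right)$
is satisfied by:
  {z: True, f: False, t: False, y: False}
  {z: False, f: False, t: False, y: False}
  {z: True, t: True, f: False, y: False}
  {t: True, z: False, f: False, y: False}
  {z: True, f: True, t: False, y: False}
  {f: True, z: False, t: False, y: False}
  {z: True, t: True, f: True, y: False}
  {t: True, f: True, z: False, y: False}
  {y: True, z: True, f: False, t: False}
  {y: True, z: False, f: False, t: False}
  {y: True, z: True, t: True, f: False}


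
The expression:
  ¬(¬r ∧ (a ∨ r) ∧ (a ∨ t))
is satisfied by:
  {r: True, a: False}
  {a: False, r: False}
  {a: True, r: True}


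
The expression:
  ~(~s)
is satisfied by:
  {s: True}


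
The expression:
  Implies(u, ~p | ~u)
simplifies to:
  ~p | ~u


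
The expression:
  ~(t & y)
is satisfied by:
  {t: False, y: False}
  {y: True, t: False}
  {t: True, y: False}


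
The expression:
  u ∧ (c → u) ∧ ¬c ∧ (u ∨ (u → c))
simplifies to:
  u ∧ ¬c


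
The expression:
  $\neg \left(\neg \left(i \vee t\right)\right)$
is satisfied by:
  {i: True, t: True}
  {i: True, t: False}
  {t: True, i: False}


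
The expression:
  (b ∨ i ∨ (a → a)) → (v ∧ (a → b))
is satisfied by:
  {b: True, v: True, a: False}
  {v: True, a: False, b: False}
  {b: True, a: True, v: True}


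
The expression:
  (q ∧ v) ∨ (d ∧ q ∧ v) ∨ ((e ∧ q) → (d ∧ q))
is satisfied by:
  {d: True, v: True, e: False, q: False}
  {d: True, e: False, v: False, q: False}
  {v: True, d: False, e: False, q: False}
  {d: False, e: False, v: False, q: False}
  {q: True, d: True, v: True, e: False}
  {q: True, d: True, e: False, v: False}
  {q: True, v: True, d: False, e: False}
  {q: True, d: False, e: False, v: False}
  {d: True, e: True, v: True, q: False}
  {d: True, e: True, q: False, v: False}
  {e: True, v: True, q: False, d: False}
  {e: True, q: False, v: False, d: False}
  {d: True, e: True, q: True, v: True}
  {d: True, e: True, q: True, v: False}
  {e: True, q: True, v: True, d: False}


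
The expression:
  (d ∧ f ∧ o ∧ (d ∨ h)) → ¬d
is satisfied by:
  {o: False, d: False, f: False}
  {f: True, o: False, d: False}
  {d: True, o: False, f: False}
  {f: True, d: True, o: False}
  {o: True, f: False, d: False}
  {f: True, o: True, d: False}
  {d: True, o: True, f: False}


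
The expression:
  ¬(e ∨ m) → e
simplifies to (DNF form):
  e ∨ m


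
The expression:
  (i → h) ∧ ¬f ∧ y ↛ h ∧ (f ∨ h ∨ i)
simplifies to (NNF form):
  False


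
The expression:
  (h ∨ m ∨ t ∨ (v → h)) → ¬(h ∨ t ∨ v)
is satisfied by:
  {h: False, t: False, m: False, v: False}
  {v: True, h: False, t: False, m: False}
  {m: True, h: False, t: False, v: False}


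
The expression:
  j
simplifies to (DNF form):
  j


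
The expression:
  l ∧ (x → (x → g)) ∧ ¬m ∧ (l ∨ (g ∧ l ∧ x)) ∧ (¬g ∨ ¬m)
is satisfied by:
  {g: True, l: True, m: False, x: False}
  {l: True, x: False, g: False, m: False}
  {x: True, g: True, l: True, m: False}


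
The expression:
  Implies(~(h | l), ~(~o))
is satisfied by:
  {o: True, l: True, h: True}
  {o: True, l: True, h: False}
  {o: True, h: True, l: False}
  {o: True, h: False, l: False}
  {l: True, h: True, o: False}
  {l: True, h: False, o: False}
  {h: True, l: False, o: False}


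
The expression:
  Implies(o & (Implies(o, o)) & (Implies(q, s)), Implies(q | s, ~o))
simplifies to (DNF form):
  ~o | ~s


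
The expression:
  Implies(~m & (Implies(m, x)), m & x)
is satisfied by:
  {m: True}


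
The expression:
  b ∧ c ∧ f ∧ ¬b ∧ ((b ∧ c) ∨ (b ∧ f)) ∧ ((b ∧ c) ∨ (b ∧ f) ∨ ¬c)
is never true.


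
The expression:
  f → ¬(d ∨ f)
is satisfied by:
  {f: False}


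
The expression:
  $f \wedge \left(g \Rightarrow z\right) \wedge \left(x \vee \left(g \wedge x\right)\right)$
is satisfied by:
  {z: True, x: True, f: True, g: False}
  {x: True, f: True, z: False, g: False}
  {z: True, g: True, x: True, f: True}


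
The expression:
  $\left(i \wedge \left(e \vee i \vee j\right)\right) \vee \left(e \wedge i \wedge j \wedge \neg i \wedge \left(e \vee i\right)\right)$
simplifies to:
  $i$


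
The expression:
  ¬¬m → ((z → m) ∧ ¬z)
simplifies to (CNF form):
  ¬m ∨ ¬z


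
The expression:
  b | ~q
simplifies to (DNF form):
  b | ~q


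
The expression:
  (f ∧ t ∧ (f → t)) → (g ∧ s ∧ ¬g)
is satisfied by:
  {t: False, f: False}
  {f: True, t: False}
  {t: True, f: False}


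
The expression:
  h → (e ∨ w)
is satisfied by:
  {e: True, w: True, h: False}
  {e: True, h: False, w: False}
  {w: True, h: False, e: False}
  {w: False, h: False, e: False}
  {e: True, w: True, h: True}
  {e: True, h: True, w: False}
  {w: True, h: True, e: False}


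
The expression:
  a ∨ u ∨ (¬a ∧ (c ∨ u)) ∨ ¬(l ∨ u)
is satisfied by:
  {a: True, c: True, u: True, l: False}
  {a: True, c: True, l: False, u: False}
  {a: True, u: True, l: False, c: False}
  {a: True, l: False, u: False, c: False}
  {c: True, u: True, l: False, a: False}
  {c: True, l: False, u: False, a: False}
  {u: True, c: False, l: False, a: False}
  {c: False, l: False, u: False, a: False}
  {c: True, a: True, l: True, u: True}
  {c: True, a: True, l: True, u: False}
  {a: True, l: True, u: True, c: False}
  {a: True, l: True, c: False, u: False}
  {u: True, l: True, c: True, a: False}
  {l: True, c: True, a: False, u: False}
  {l: True, u: True, a: False, c: False}


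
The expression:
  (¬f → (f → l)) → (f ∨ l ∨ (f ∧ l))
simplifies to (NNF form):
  f ∨ l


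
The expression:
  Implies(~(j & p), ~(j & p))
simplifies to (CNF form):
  True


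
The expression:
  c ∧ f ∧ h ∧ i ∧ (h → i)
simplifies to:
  c ∧ f ∧ h ∧ i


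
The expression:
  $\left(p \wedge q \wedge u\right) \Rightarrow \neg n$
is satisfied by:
  {p: False, u: False, q: False, n: False}
  {n: True, p: False, u: False, q: False}
  {q: True, p: False, u: False, n: False}
  {n: True, q: True, p: False, u: False}
  {u: True, n: False, p: False, q: False}
  {n: True, u: True, p: False, q: False}
  {q: True, u: True, n: False, p: False}
  {n: True, q: True, u: True, p: False}
  {p: True, q: False, u: False, n: False}
  {n: True, p: True, q: False, u: False}
  {q: True, p: True, n: False, u: False}
  {n: True, q: True, p: True, u: False}
  {u: True, p: True, q: False, n: False}
  {n: True, u: True, p: True, q: False}
  {q: True, u: True, p: True, n: False}


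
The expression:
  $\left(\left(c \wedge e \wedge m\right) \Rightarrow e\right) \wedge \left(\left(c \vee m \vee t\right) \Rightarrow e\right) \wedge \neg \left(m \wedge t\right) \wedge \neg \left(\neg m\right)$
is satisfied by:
  {m: True, e: True, t: False}


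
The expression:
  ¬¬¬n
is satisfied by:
  {n: False}


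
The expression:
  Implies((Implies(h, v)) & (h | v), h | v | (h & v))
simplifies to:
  True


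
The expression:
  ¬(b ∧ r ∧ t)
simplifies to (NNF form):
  ¬b ∨ ¬r ∨ ¬t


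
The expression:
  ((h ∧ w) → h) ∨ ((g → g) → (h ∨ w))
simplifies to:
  True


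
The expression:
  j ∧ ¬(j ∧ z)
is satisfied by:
  {j: True, z: False}


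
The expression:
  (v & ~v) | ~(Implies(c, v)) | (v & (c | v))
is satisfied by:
  {c: True, v: True}
  {c: True, v: False}
  {v: True, c: False}


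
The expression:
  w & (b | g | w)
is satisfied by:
  {w: True}


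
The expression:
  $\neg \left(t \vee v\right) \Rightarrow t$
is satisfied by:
  {t: True, v: True}
  {t: True, v: False}
  {v: True, t: False}


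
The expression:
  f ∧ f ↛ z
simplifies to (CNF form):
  f ∧ ¬z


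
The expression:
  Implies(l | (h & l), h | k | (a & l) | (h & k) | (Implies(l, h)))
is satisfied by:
  {a: True, k: True, h: True, l: False}
  {a: True, k: True, l: False, h: False}
  {a: True, h: True, l: False, k: False}
  {a: True, l: False, h: False, k: False}
  {k: True, h: True, l: False, a: False}
  {k: True, l: False, h: False, a: False}
  {h: True, k: False, l: False, a: False}
  {k: False, l: False, h: False, a: False}
  {k: True, a: True, l: True, h: True}
  {k: True, a: True, l: True, h: False}
  {a: True, l: True, h: True, k: False}
  {a: True, l: True, k: False, h: False}
  {h: True, l: True, k: True, a: False}
  {l: True, k: True, a: False, h: False}
  {l: True, h: True, a: False, k: False}


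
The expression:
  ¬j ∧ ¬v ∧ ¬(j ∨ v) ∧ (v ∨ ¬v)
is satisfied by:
  {v: False, j: False}


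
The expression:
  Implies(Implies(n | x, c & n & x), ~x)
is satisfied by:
  {c: False, x: False, n: False}
  {n: True, c: False, x: False}
  {x: True, c: False, n: False}
  {n: True, x: True, c: False}
  {c: True, n: False, x: False}
  {n: True, c: True, x: False}
  {x: True, c: True, n: False}


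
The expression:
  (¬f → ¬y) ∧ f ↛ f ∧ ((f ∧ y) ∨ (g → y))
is never true.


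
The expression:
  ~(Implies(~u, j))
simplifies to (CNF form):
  ~j & ~u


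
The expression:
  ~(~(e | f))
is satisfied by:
  {e: True, f: True}
  {e: True, f: False}
  {f: True, e: False}


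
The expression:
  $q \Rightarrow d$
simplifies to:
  $d \vee \neg q$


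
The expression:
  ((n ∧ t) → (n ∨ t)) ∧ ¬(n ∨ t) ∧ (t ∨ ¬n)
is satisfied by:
  {n: False, t: False}


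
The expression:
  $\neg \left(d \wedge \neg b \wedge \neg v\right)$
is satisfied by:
  {b: True, v: True, d: False}
  {b: True, v: False, d: False}
  {v: True, b: False, d: False}
  {b: False, v: False, d: False}
  {b: True, d: True, v: True}
  {b: True, d: True, v: False}
  {d: True, v: True, b: False}


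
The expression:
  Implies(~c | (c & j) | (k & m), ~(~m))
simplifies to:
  m | (c & ~j)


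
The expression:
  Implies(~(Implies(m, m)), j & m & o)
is always true.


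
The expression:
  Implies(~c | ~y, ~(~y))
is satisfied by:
  {y: True}


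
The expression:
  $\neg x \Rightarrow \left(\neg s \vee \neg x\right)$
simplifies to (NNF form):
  $\text{True}$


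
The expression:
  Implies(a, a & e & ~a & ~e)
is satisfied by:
  {a: False}


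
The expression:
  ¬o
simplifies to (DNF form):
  ¬o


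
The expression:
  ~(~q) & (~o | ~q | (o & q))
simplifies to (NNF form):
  q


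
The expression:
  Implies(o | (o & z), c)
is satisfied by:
  {c: True, o: False}
  {o: False, c: False}
  {o: True, c: True}


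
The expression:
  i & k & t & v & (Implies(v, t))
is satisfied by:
  {t: True, i: True, k: True, v: True}


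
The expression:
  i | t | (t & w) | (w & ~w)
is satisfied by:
  {i: True, t: True}
  {i: True, t: False}
  {t: True, i: False}


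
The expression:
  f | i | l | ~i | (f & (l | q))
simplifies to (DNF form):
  True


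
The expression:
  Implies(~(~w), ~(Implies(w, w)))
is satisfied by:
  {w: False}


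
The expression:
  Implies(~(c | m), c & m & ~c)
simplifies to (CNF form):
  c | m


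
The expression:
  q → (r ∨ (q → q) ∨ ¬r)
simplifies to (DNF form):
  True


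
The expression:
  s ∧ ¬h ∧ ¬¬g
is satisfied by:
  {s: True, g: True, h: False}


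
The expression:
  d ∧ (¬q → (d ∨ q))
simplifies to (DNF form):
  d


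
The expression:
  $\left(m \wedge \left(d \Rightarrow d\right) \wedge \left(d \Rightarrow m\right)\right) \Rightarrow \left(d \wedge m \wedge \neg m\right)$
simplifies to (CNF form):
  $\neg m$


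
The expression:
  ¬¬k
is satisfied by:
  {k: True}


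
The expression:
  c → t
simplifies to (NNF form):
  t ∨ ¬c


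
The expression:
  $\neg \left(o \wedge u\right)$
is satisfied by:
  {u: False, o: False}
  {o: True, u: False}
  {u: True, o: False}


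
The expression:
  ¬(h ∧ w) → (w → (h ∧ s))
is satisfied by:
  {h: True, w: False}
  {w: False, h: False}
  {w: True, h: True}


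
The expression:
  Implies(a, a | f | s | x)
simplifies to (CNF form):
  True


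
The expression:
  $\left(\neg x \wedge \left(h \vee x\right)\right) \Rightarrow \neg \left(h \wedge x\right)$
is always true.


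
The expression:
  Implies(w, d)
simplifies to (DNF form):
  d | ~w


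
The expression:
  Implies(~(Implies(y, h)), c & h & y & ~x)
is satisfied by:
  {h: True, y: False}
  {y: False, h: False}
  {y: True, h: True}


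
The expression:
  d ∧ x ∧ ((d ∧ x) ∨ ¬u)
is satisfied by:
  {d: True, x: True}


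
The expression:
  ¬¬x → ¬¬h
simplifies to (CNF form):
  h ∨ ¬x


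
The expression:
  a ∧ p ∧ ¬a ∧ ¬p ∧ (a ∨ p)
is never true.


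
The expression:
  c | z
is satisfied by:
  {z: True, c: True}
  {z: True, c: False}
  {c: True, z: False}


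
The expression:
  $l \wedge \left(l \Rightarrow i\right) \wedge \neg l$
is never true.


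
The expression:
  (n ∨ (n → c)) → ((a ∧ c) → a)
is always true.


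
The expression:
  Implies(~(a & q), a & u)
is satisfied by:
  {a: True, q: True, u: True}
  {a: True, q: True, u: False}
  {a: True, u: True, q: False}


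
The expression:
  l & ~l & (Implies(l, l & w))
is never true.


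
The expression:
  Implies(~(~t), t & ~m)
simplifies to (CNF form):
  ~m | ~t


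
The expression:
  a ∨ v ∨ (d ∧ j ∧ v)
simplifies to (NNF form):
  a ∨ v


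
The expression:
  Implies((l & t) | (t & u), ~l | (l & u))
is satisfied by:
  {u: True, l: False, t: False}
  {l: False, t: False, u: False}
  {t: True, u: True, l: False}
  {t: True, l: False, u: False}
  {u: True, l: True, t: False}
  {l: True, u: False, t: False}
  {t: True, l: True, u: True}


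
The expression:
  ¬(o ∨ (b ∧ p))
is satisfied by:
  {o: False, p: False, b: False}
  {b: True, o: False, p: False}
  {p: True, o: False, b: False}


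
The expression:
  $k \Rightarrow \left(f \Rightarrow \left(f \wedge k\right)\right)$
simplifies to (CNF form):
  $\text{True}$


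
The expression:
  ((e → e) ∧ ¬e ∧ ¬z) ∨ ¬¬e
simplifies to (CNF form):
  e ∨ ¬z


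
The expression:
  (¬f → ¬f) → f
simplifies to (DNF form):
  f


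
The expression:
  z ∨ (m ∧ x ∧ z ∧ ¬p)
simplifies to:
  z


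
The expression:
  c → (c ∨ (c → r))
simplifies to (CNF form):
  True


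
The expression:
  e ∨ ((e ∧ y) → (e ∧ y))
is always true.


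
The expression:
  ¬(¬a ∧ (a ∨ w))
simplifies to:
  a ∨ ¬w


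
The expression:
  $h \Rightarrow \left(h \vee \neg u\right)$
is always true.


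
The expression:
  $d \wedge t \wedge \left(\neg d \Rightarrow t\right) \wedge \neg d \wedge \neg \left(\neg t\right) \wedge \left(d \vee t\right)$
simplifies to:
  $\text{False}$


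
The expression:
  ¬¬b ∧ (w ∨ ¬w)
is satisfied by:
  {b: True}


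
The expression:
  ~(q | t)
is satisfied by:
  {q: False, t: False}


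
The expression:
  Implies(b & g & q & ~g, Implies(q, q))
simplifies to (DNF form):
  True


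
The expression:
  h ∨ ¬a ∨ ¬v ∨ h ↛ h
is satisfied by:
  {h: True, v: False, a: False}
  {v: False, a: False, h: False}
  {h: True, a: True, v: False}
  {a: True, v: False, h: False}
  {h: True, v: True, a: False}
  {v: True, h: False, a: False}
  {h: True, a: True, v: True}


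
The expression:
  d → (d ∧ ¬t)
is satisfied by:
  {t: False, d: False}
  {d: True, t: False}
  {t: True, d: False}


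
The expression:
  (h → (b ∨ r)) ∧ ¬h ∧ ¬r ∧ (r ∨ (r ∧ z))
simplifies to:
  False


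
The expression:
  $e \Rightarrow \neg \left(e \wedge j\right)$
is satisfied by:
  {e: False, j: False}
  {j: True, e: False}
  {e: True, j: False}


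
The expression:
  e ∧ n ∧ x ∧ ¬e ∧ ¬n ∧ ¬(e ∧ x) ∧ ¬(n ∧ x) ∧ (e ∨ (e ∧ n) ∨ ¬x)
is never true.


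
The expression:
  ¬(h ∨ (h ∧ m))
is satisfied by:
  {h: False}


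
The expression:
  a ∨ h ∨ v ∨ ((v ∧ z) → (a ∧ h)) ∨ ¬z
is always true.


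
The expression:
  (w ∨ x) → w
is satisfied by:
  {w: True, x: False}
  {x: False, w: False}
  {x: True, w: True}


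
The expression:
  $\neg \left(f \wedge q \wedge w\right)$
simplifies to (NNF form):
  $\neg f \vee \neg q \vee \neg w$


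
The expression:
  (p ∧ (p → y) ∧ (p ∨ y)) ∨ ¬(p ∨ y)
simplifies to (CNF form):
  (p ∨ ¬p) ∧ (p ∨ ¬y) ∧ (y ∨ ¬p) ∧ (y ∨ ¬y)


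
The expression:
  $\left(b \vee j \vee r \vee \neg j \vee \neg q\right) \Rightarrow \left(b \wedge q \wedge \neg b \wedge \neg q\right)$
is never true.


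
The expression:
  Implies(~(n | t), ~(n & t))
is always true.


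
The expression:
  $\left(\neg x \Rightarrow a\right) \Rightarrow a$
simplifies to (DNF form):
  $a \vee \neg x$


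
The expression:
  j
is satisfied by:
  {j: True}


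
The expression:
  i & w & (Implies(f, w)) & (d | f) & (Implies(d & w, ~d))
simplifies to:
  f & i & w & ~d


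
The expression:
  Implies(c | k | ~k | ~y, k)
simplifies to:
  k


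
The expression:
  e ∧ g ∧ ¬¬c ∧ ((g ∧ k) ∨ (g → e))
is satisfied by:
  {c: True, e: True, g: True}


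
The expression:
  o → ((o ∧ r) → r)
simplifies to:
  True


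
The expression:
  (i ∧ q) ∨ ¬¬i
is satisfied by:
  {i: True}


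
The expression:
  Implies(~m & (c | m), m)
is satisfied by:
  {m: True, c: False}
  {c: False, m: False}
  {c: True, m: True}


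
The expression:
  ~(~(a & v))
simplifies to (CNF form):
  a & v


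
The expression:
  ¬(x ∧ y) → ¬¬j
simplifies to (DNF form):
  j ∨ (x ∧ y)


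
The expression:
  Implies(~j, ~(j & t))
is always true.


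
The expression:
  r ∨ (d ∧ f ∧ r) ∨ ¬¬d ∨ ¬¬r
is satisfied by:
  {r: True, d: True}
  {r: True, d: False}
  {d: True, r: False}


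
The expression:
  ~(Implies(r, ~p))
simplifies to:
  p & r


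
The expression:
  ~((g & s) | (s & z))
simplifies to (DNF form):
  ~s | (~g & ~z)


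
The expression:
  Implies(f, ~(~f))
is always true.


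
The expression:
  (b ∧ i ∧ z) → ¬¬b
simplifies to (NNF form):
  True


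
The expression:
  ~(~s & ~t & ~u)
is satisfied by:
  {t: True, u: True, s: True}
  {t: True, u: True, s: False}
  {t: True, s: True, u: False}
  {t: True, s: False, u: False}
  {u: True, s: True, t: False}
  {u: True, s: False, t: False}
  {s: True, u: False, t: False}


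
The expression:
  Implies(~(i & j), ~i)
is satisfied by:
  {j: True, i: False}
  {i: False, j: False}
  {i: True, j: True}


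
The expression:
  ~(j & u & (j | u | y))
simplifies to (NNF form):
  ~j | ~u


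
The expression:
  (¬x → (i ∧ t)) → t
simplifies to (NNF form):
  t ∨ ¬x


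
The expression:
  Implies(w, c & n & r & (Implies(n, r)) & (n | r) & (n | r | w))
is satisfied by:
  {r: True, n: True, c: True, w: False}
  {r: True, n: True, c: False, w: False}
  {r: True, c: True, n: False, w: False}
  {r: True, c: False, n: False, w: False}
  {n: True, c: True, r: False, w: False}
  {n: True, r: False, c: False, w: False}
  {n: False, c: True, r: False, w: False}
  {n: False, r: False, c: False, w: False}
  {r: True, w: True, n: True, c: True}


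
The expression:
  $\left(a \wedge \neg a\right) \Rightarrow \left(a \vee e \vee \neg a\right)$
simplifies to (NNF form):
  $\text{True}$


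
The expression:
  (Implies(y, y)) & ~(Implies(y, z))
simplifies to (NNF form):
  y & ~z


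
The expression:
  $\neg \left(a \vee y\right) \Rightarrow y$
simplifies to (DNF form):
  $a \vee y$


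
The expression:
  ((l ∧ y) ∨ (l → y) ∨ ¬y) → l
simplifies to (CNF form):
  l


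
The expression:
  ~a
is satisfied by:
  {a: False}


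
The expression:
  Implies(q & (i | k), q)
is always true.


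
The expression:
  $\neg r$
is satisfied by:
  {r: False}


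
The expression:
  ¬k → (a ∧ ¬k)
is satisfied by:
  {a: True, k: True}
  {a: True, k: False}
  {k: True, a: False}


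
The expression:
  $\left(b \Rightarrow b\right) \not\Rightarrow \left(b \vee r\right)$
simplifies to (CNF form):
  $\neg b \wedge \neg r$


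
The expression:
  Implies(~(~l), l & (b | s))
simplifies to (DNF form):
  b | s | ~l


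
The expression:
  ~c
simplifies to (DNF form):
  ~c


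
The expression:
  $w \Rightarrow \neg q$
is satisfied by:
  {w: False, q: False}
  {q: True, w: False}
  {w: True, q: False}


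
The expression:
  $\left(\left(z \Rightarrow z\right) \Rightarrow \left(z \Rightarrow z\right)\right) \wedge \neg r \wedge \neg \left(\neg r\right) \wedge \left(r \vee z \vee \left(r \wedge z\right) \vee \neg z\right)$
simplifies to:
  $\text{False}$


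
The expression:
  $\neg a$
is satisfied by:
  {a: False}


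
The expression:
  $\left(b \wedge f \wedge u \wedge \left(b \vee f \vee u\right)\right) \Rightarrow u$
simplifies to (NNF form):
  $\text{True}$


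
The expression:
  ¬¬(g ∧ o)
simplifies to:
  g ∧ o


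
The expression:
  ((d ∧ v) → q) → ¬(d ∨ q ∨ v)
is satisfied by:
  {q: False, v: False, d: False}
  {d: True, v: True, q: False}


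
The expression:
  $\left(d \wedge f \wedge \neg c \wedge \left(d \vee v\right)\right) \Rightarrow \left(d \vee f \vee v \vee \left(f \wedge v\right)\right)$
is always true.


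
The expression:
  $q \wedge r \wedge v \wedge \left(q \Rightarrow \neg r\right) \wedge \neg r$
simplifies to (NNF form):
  $\text{False}$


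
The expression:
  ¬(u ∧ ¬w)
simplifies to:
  w ∨ ¬u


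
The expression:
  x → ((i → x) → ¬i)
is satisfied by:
  {x: False, i: False}
  {i: True, x: False}
  {x: True, i: False}


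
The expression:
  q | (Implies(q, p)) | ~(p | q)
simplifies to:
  True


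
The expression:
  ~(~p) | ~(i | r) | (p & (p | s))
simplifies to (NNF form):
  p | (~i & ~r)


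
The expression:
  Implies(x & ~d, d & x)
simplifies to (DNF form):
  d | ~x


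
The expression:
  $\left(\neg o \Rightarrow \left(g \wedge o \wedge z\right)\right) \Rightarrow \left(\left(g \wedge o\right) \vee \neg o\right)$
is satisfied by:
  {g: True, o: False}
  {o: False, g: False}
  {o: True, g: True}
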